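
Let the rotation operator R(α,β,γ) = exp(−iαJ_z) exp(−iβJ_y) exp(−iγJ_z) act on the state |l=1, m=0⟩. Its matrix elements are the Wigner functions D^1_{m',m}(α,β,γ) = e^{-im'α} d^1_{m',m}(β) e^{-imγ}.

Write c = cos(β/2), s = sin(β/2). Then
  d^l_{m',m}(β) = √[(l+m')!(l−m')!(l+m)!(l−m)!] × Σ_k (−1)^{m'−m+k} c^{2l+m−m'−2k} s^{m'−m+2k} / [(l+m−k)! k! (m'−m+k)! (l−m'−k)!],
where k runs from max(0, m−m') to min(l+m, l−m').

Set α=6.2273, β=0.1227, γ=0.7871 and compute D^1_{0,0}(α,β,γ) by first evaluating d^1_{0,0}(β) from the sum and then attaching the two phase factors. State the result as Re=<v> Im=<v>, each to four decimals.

Re=0.9925 Im=0.0000

D^1_{0,0}(6.2273,0.1227,0.7871) = e^{-i·0·6.2273}·d^1_{0,0}(0.1227)·e^{-i·0·0.7871}. Compute d first:
With c≡cos(β/2)=0.998119 and s≡sin(β/2)=0.061312, N=[1·1·1·1]^{1/2}=1.000000
k: max(0,(0)−(0))=0 … min(1+(0),1−(0))=1
  k=0: (−1)^0·1.0000/(1)·0.9981^2·0.0613^0 = +0.996241
  k=1: (−1)^1·1.0000/(1)·0.9981^0·0.0613^2 = -0.003759
d^1_{0,0}(0.1227) = +0.996241 -0.003759 = +0.992482
D = (+1.000000+0.000000i)·(+0.992482)·(+1.000000+0.000000i) = +0.992482+0.000000i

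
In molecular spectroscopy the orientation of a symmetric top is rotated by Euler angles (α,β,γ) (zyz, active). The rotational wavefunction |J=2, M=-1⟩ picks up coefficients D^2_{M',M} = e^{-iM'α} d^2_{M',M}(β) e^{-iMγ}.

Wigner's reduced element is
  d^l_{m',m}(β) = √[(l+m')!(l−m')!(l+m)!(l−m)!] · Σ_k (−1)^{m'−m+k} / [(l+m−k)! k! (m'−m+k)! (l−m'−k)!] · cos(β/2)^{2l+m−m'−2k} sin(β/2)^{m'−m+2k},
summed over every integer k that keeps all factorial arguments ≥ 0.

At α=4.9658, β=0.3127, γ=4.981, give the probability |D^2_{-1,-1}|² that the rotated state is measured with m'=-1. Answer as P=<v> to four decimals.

P=0.7764

First d^2_{-1,-1}(β=0.3127), then the phase factors e^{-i(-1)α} and e^{-i(-1)γ}:
With c≡cos(β/2)=0.987802 and s≡sin(β/2)=0.155714, N=[1·6·1·6]^{1/2}=6.000000
k∈{0,1} keeps every argument non-negative
  k=0: (−1)^0·6.0000/(6)·0.9878^4·0.1557^0 = +0.952094
  k=1: (−1)^1·6.0000/(2)·0.9878^2·0.1557^2 = -0.070977
d^2_{-1,-1}(0.3127) = +0.952094 -0.070977 = +0.881118
|D^2_{-1,-1}|² = |d^2_{-1,-1}(β)|² = (+0.881118)² = 0.776368 (the z-rotation phases have unit modulus)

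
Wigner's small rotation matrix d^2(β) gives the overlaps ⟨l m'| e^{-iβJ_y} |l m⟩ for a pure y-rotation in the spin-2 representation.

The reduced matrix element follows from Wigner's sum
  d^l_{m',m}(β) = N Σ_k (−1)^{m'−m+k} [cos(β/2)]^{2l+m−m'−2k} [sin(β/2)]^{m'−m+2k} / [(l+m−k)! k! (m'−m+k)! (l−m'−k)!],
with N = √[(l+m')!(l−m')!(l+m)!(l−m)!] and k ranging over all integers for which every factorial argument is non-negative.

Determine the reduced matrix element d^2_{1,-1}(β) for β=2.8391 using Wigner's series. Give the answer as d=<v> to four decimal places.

d=-0.8886

d^2_{1,-1}(β=2.8391) via Wigner's sum:
Half-angle: c=0.150670, s=0.988584. N=√(6·1·1·6)=6.000000
k∈{0,1} keeps every argument non-negative
  k=0: (−1)^2·6.0000/(2)·0.1507^2·0.9886^2 = +0.066559
  k=1: (−1)^3·6.0000/(6)·0.1507^0·0.9886^4 = -0.955112
d^2_{1,-1}(2.8391) = +0.066559 -0.955112 = -0.888554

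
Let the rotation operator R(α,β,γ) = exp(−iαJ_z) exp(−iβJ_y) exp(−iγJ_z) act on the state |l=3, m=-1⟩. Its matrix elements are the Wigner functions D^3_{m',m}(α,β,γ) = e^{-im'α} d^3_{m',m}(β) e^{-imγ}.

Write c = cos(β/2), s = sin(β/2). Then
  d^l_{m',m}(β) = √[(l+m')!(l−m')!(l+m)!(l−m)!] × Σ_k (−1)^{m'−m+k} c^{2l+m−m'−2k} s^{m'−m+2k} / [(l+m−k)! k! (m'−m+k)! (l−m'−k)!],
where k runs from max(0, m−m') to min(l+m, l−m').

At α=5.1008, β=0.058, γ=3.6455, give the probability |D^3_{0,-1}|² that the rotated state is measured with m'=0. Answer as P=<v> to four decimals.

Split into d^3_{0,-1}(β=0.058) × two z-phases.
c=cos(0.058/2)=0.999580, s=sin(0.058/2)=0.028996; N=√[6·6·2·24]=41.569219
k∈{0,1,2} keeps every argument non-negative
  k=0: (−1)^1·41.5692/(12)·0.9996^5·0.0290^1 = -0.100234
  k=1: (−1)^2·41.5692/(4)·0.9996^3·0.0290^3 = +0.000253
  k=2: (−1)^3·41.5692/(12)·0.9996^1·0.0290^5 = -0.000000
d^3_{0,-1}(0.058) = -0.100234 +0.000253 -0.000000 = -0.099981
|D^3_{0,-1}|² = |d^3_{0,-1}(β)|² = (-0.099981)² = 0.009996 (the z-rotation phases have unit modulus)

P=0.0100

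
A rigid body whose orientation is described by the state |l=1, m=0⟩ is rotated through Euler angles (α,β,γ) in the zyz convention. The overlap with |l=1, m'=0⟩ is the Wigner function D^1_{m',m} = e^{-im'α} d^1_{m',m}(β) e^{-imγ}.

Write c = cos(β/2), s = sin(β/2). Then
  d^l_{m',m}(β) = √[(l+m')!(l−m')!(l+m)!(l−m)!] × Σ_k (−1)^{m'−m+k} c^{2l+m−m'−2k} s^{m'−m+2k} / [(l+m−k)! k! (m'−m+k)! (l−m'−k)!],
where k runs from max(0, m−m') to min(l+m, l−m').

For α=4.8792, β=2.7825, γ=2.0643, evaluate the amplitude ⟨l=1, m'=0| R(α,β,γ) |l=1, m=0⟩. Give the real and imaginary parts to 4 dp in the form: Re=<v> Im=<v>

Re=-0.9362 Im=0.0000

First d^1_{0,0}(β=2.7825), then the phase factors e^{-i(0)α} and e^{-i(0)γ}:
c=cos(2.7825/2)=0.178583, s=sin(2.7825/2)=0.983925; N=√[1·1·1·1]=1.000000
The bounds max(0,m−m')=0 and min(l+m,l−m')=1 give 2 terms
  k=0: (−1)^0·1.0000/(1)·0.1786^2·0.9839^0 = +0.031892
  k=1: (−1)^1·1.0000/(1)·0.1786^0·0.9839^2 = -0.968108
d^1_{0,0}(2.7825) = +0.031892 -0.968108 = -0.936216
Phases: e^{-i·(0)·4.8792}=+1.000000+0.000000i, e^{-i·(0)·2.0643}=+1.000000+0.000000i ⇒ D=-0.936216+0.000000i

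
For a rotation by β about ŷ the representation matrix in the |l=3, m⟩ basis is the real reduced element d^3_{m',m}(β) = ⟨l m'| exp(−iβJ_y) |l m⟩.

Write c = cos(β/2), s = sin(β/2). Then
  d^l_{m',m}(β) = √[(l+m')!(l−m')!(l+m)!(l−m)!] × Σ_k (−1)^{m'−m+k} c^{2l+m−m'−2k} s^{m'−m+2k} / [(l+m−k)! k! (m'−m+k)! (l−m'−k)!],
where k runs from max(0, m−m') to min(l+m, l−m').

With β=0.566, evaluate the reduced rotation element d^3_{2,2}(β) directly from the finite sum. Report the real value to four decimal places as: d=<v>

d=0.4524

d^3_{2,2}(β=0.566) via Wigner's sum:
Half-angle: c=0.960222, s=0.279238. N=√(120·1·120·1)=120.000000
The bounds max(0,m−m')=0 and min(l+m,l−m')=1 give 2 terms
  k=0: (−1)^0·120.0000/(120)·0.9602^6·0.2792^0 = +0.783845
  k=1: (−1)^1·120.0000/(24)·0.9602^4·0.2792^2 = -0.331440
d^3_{2,2}(0.566) = +0.783845 -0.331440 = +0.452405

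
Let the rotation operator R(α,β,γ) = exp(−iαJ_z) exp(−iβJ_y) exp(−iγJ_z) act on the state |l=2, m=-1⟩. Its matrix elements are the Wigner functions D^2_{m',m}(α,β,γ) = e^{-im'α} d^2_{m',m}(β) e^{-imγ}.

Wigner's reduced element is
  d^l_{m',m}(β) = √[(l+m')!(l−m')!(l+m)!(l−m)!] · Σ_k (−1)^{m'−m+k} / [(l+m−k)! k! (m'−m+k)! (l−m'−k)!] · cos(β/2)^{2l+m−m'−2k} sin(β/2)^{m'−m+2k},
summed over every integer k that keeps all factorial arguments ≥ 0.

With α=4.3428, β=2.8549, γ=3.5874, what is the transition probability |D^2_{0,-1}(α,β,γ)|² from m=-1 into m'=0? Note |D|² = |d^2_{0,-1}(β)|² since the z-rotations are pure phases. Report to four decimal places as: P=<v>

D^2_{0,-1}(4.3428,2.8549,3.5874) = e^{-i·0·4.3428}·d^2_{0,-1}(2.8549)·e^{-i·-1·3.5874}. Compute d first:
Half-angle: c=0.142856, s=0.989743. N=√(2·2·1·6)=4.898979
Admissible k: 0..1 (factorial args all ≥0)
  k=0: (−1)^1·4.8990/(2)·0.1429^3·0.9897^1 = -0.007068
  k=1: (−1)^2·4.8990/(2)·0.1429^1·0.9897^3 = +0.339267
d^2_{0,-1}(2.8549) = -0.007068 +0.339267 = +0.332199
|D^2_{0,-1}|² = |d^2_{0,-1}(β)|² = (+0.332199)² = 0.110356 (the z-rotation phases have unit modulus)

P=0.1104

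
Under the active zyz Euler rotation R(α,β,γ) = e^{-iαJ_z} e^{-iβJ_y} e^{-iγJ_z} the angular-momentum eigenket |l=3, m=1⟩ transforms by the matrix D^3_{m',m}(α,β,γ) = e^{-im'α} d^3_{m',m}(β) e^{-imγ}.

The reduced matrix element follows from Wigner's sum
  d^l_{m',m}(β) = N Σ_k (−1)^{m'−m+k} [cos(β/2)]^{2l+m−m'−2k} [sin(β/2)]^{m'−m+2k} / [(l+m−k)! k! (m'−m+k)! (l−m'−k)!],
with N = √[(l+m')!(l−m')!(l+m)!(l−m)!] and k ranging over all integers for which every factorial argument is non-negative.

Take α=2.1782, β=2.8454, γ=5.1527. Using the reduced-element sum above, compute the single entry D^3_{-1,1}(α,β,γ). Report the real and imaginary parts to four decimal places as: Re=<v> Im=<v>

First d^3_{-1,1}(β=2.8454), then the phase factors e^{-i(-1)α} and e^{-i(1)γ}:
c=cos(2.8454/2)=0.147556, s=sin(2.8454/2)=0.989054; N=√[2·24·24·2]=48.000000
Admissible k: 2..4 (factorial args all ≥0)
  k=2: (−1)^0·48.0000/(8)·0.1476^4·0.9891^2 = +0.002782
  k=3: (−1)^1·48.0000/(6)·0.1476^2·0.9891^4 = -0.166679
  k=4: (−1)^2·48.0000/(48)·0.1476^0·0.9891^6 = +0.936094
d^3_{-1,1}(2.8454) = +0.002782 -0.166679 +0.936094 = +0.772197
D = (-0.570737+0.821133i)·(+0.772197)·(+0.426221+0.904619i) = -0.761442-0.128429i

Re=-0.7614 Im=-0.1284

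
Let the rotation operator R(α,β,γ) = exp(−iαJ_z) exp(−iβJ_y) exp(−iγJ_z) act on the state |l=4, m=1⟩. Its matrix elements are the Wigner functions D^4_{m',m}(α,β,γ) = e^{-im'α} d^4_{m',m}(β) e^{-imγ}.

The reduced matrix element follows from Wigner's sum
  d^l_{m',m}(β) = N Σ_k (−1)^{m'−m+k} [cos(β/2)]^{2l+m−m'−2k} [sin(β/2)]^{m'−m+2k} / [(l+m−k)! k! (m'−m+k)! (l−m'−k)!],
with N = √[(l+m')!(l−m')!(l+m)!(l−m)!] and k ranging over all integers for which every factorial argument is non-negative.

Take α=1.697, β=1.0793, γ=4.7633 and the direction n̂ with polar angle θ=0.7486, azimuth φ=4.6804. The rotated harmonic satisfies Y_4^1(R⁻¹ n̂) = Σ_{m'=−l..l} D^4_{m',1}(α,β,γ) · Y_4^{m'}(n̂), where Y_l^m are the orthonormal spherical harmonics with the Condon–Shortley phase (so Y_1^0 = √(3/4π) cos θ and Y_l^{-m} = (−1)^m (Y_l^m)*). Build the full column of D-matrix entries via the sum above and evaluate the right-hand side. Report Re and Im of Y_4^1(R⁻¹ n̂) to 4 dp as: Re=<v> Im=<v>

Re=0.0469 Im=0.2874

Need the full column D^4_{m',1} for m'=−4..4 at α=1.697, β=1.0793, γ=4.7633.
cos(β/2)=0.857889, sin(β/2)=0.513836
d^4_{-4,1}: single k=5 term ⇒ +0.169242;  D = -0.074209+0.152105i
d^4_{-3,1}: k∈[4..5] ⇒ +0.499505 -0.107517 = +0.391988;  D = +0.371128+0.126168i
d^4_{-2,1}: k∈[3..5] ⇒ +0.891543 -0.479756 +0.034422 = +0.446209;  D = +0.089302-0.437182i
d^4_{-1,1}: k∈[2..5] ⇒ +1.052529 -1.132771 +0.203188 -0.004860 = +0.118087;  D = -0.117752-0.008883i
d^4_{0,1}: k∈[1..4] ⇒ +0.785879 -1.691584 +0.606849 -0.036284 = -0.335141;  D = -0.017055-0.334707i
d^4_{1,1}: k∈[0..3] ⇒ +0.293391 -1.578793 +1.132771 -0.135459 = -0.288090;  D = -0.283583+0.050759i
d^4_{2,1}: k∈[0..2] ⇒ -0.745550 +1.337315 -0.319837 = +0.271927;  D = -0.081222-0.259514i
d^4_{3,1}: k∈[0..1] ⇒ +0.835419 -0.499505 = +0.335914;  D = -0.305401+0.139887i
d^4_{4,1}: single k=0 term ⇒ -0.471760;  D = -0.248882-0.400769i
Y_4^{m'}(θ=0.7486,φ=4.6804) and Σ D·Y over m':
  (-0.0742+0.1521i)·(+0.0942+0.0121i)  (+0.3711+0.1262i)·(+0.0277-0.2878i)  (+0.0893-0.4372i)·(-0.4264-0.0273i)  (-0.1178-0.0089i)·(-0.0057+0.1786i)  (-0.0171-0.3347i)·(-0.3194+0.0000i)  (-0.2836+0.0508i)·(+0.0057+0.1786i)  (-0.0812-0.2595i)·(-0.4264+0.0273i)  (-0.3054+0.1399i)·(-0.0277-0.2878i)  (-0.2489-0.4008i)·(+0.0942-0.0121i)
Y_4^1(R⁻¹ n̂) = +0.046903+0.287386i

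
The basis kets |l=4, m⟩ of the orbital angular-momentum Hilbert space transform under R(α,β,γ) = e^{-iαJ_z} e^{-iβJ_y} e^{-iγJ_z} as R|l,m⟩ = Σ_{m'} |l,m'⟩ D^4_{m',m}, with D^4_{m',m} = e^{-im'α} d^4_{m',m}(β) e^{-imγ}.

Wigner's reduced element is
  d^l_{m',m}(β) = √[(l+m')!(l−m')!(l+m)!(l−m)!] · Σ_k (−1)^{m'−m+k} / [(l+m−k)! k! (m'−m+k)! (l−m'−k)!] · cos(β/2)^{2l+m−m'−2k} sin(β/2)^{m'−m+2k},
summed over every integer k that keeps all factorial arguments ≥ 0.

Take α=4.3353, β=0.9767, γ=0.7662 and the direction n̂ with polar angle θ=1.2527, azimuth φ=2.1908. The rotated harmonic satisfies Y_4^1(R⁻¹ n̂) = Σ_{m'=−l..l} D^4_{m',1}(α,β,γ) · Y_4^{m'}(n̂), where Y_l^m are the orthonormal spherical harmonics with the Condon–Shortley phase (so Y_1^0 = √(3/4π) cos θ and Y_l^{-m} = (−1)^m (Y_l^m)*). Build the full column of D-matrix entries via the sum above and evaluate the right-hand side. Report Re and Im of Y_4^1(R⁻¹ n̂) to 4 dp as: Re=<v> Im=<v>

Need the full column D^4_{m',1} for m'=−4..4 at α=4.3353, β=0.9767, γ=0.7662.
cos(β/2)=0.883108, sin(β/2)=0.469169
d^4_{-4,1}: single k=5 term ⇒ +0.117161;  D = -0.075814-0.089325i
d^4_{-3,1}: k∈[4..5] ⇒ +0.389846 -0.066020 = +0.323826;  D = +0.306701-0.103913i
d^4_{-2,1}: k∈[3..5] ⇒ +0.784465 -0.332121 +0.018748 = +0.471092;  D = -0.023742+0.470493i
d^4_{-1,1}: k∈[2..5] ⇒ +1.044102 -0.884088 +0.124766 -0.002348 = +0.282432;  D = -0.257014-0.117097i
d^4_{0,1}: k∈[1..4] ⇒ +0.878905 -1.488418 +0.420104 -0.019762 = -0.209171;  D = -0.150718+0.145040i
d^4_{1,1}: k∈[0..3] ⇒ +0.369923 -1.566153 +0.884088 -0.083178 = -0.395319;  D = -0.149971-0.365768i
d^4_{2,1}: k∈[0..2] ⇒ -0.833803 +1.176698 -0.221414 = +0.121481;  D = -0.121472+0.001460i
d^4_{3,1}: k∈[0..1] ⇒ +0.828730 -0.389846 = +0.438884;  D = +0.156687-0.409961i
d^4_{4,1}: single k=0 term ⇒ -0.415100;  D = -0.305934-0.280557i
Y_4^{m'}(θ=1.2527,φ=2.1908) and Σ D·Y over m':
  (-0.0758-0.0893i)·(-0.2842-0.2213i)  (+0.3067-0.1039i)·(+0.3215-0.0957i)  (-0.0237+0.4705i)·(+0.0309-0.0900i)  (-0.2570-0.1171i)·(+0.1891+0.2648i)  (-0.1507+0.1450i)·(+0.0424+0.0000i)  (-0.1500-0.3658i)·(-0.1891+0.2648i)  (-0.1215+0.0015i)·(+0.0309+0.0900i)  (+0.1567-0.4100i)·(-0.3215-0.0957i)  (-0.3059-0.2806i)·(-0.2842+0.2213i)
Y_4^1(R⁻¹ n̂) = +0.288855+0.059434i

Re=0.2889 Im=0.0594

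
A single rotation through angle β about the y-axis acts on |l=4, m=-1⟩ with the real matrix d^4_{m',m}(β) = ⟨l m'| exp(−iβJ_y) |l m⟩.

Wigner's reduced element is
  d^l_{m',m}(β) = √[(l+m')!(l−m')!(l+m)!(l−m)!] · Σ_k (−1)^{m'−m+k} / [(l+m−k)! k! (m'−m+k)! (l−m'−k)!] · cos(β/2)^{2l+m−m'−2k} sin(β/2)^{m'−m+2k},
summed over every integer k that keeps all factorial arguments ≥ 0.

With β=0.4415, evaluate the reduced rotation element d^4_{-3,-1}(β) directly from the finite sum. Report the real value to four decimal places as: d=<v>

d^4_{-3,-1}(β=0.4415) via Wigner's sum:
With c≡cos(β/2)=0.975734 and s≡sin(β/2)=0.218961, N=[1·5040·6·120]^{1/2}=1904.940944
Admissible k: 2..3 (factorial args all ≥0)
  k=2: (−1)^0·1904.9409/(240)·0.9757^6·0.2190^2 = +0.328392
  k=3: (−1)^1·1904.9409/(144)·0.9757^4·0.2190^4 = -0.027562
d^4_{-3,-1}(0.4415) = +0.328392 -0.027562 = +0.300830

d=0.3008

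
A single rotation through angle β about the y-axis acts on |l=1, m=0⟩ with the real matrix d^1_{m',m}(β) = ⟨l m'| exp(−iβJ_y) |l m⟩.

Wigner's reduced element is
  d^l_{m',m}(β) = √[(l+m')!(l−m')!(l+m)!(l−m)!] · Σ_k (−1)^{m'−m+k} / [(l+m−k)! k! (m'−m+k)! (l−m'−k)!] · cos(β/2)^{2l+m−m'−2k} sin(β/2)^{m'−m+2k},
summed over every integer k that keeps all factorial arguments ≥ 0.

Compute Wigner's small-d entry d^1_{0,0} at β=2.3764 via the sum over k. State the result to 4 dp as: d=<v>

d=-0.7212

d^1_{0,0}(β=2.3764) via Wigner's sum:
c=cos(2.3764/2)=0.373330, s=sin(2.3764/2)=0.927698; N=√[1·1·1·1]=1.000000
Admissible k: 0..1 (factorial args all ≥0)
  k=0: (−1)^0·1.0000/(1)·0.3733^2·0.9277^0 = +0.139376
  k=1: (−1)^1·1.0000/(1)·0.3733^0·0.9277^2 = -0.860624
d^1_{0,0}(2.3764) = +0.139376 -0.860624 = -0.721249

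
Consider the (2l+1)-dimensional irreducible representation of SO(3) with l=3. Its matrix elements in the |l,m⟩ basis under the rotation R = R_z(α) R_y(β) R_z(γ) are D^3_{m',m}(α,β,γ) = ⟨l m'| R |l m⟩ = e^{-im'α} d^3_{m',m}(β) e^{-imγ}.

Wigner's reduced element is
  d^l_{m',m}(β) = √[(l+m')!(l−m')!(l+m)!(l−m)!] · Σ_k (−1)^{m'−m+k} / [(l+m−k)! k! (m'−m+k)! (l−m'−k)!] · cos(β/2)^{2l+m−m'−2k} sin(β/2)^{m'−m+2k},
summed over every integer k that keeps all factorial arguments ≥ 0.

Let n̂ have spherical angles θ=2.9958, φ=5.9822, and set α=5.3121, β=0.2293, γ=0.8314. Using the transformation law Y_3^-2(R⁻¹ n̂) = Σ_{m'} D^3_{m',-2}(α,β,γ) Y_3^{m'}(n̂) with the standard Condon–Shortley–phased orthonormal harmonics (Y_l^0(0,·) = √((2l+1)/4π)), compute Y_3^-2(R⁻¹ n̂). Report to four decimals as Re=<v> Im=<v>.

Re=-0.0486 Im=-0.1051

Need the full column D^3_{m',-2} for m'=−3..3 at α=5.3121, β=0.2293, γ=0.8314.
cos(β/2)=0.993435, sin(β/2)=0.114399
d^3_{-3,-2}: single k=1 term ⇒ +0.271141;  D = +0.085379-0.257347i
d^3_{-2,-2}: k∈[0..1] ⇒ +0.961250 -0.063734 = +0.897516;  D = +0.862719-0.247491i
d^3_{-1,-2}: k∈[0..1] ⇒ -0.350041 +0.009284 = -0.340758;  D = -0.262436-0.217355i
d^3_{0,-2}: k∈[0..1] ⇒ +0.069817 -0.000926 = +0.068891;  D = -0.006329+0.068600i
d^3_{1,-2}: k∈[0..1] ⇒ -0.009284 +0.000062 = -0.009222;  D = +0.008059-0.004484i
d^3_{2,-2}: k∈[0..1] ⇒ +0.000845 -0.000002 = +0.000843;  D = -0.000754-0.000377i
d^3_{3,-2}: single k=0 term ⇒ -0.000048;  D = +0.000006+0.000047i
Y_3^{m'}(θ=2.9958,φ=5.9822) and Σ D·Y over m':
  (+0.0854-0.2573i)·(+0.0008+0.0010i)  (+0.8627-0.2475i)·(-0.0176-0.0121i)  (-0.2624-0.2174i)·(+0.1746+0.0542i)  (-0.0063+0.0686i)·(-0.6995+0.0000i)  (+0.0081-0.0045i)·(-0.1746+0.0542i)  (-0.0008-0.0004i)·(-0.0176+0.0121i)  (+0.0000+0.0000i)·(-0.0008+0.0010i)
Y_3^-2(R⁻¹ n̂) = -0.048605-0.105139i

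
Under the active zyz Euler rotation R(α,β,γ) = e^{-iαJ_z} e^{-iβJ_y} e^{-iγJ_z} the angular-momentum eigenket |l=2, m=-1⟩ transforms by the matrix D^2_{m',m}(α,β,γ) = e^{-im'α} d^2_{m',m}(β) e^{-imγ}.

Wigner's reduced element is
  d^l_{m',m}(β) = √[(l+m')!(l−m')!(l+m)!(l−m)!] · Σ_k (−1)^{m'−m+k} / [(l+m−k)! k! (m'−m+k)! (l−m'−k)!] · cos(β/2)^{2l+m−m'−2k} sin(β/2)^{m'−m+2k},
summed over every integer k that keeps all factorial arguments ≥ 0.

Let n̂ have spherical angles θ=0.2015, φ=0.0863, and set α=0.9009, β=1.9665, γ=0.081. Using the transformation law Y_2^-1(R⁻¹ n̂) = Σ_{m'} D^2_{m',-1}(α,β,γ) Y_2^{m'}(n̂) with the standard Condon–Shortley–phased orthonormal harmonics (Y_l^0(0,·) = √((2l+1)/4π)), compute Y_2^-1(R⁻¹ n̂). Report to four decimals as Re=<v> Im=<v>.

Need the full column D^2_{m',-1} for m'=−2..2 at α=0.9009, β=1.9665, γ=0.081.
cos(β/2)=0.554320, sin(β/2)=0.832303
d^2_{-2,-1}: single k=1 term ⇒ +0.283527;  D = -0.087033+0.269838i
d^2_{-1,-1}: k∈[0..1] ⇒ +0.094416 -0.638567 = -0.544151;  D = -0.302245-0.452491i
d^2_{0,-1}: k∈[0..1] ⇒ -0.347248 +0.782855 = +0.435607;  D = +0.434179+0.035246i
d^2_{1,-1}: k∈[0..1] ⇒ +0.638567 -0.479873 = +0.158694;  D = +0.108276-0.116017i
d^2_{2,-1}: single k=0 term ⇒ -0.639199;  D = +0.095523+0.632021i
Y_2^{m'}(θ=0.2015,φ=0.0863) and Σ D·Y over m':
  (-0.0870+0.2698i)·(+0.0152-0.0027i)  (-0.3022-0.4525i)·(+0.1509-0.0131i)  (+0.4342+0.0352i)·(+0.5929+0.0000i)  (+0.1083-0.1160i)·(-0.1509-0.0131i)  (+0.0955+0.6320i)·(+0.0152+0.0027i)
Y_2^-1(R⁻¹ n̂) = +0.187203-0.013121i

Re=0.1872 Im=-0.0131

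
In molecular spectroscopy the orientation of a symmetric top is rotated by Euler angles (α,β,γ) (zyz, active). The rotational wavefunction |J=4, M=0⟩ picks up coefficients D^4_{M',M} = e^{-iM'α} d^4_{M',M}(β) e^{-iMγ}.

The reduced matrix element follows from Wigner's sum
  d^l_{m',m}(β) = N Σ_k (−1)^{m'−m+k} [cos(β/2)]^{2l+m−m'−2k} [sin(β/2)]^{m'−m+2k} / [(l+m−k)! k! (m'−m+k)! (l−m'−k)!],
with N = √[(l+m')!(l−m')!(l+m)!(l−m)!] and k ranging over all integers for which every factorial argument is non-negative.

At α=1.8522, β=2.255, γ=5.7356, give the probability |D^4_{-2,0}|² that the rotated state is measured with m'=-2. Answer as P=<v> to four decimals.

First d^4_{-2,0}(β=2.255), then the phase factors e^{-i(-2)α} and e^{-i(0)γ}:
With c≡cos(β/2)=0.428920 and s≡sin(β/2)=0.903343, N=[2·720·24·24]^{1/2}=910.735966
k∈{2,3,4} keeps every argument non-negative
  k=2: (−1)^0·910.7360/(96)·0.4289^6·0.9033^2 = +0.048204
  k=3: (−1)^1·910.7360/(36)·0.4289^4·0.9033^4 = -0.570169
  k=4: (−1)^2·910.7360/(96)·0.4289^2·0.9033^6 = +0.948393
d^4_{-2,0}(2.255) = +0.048204 -0.570169 +0.948393 = +0.426428
|D^4_{-2,0}|² = |d^4_{-2,0}(β)|² = (+0.426428)² = 0.181841 (the z-rotation phases have unit modulus)

P=0.1818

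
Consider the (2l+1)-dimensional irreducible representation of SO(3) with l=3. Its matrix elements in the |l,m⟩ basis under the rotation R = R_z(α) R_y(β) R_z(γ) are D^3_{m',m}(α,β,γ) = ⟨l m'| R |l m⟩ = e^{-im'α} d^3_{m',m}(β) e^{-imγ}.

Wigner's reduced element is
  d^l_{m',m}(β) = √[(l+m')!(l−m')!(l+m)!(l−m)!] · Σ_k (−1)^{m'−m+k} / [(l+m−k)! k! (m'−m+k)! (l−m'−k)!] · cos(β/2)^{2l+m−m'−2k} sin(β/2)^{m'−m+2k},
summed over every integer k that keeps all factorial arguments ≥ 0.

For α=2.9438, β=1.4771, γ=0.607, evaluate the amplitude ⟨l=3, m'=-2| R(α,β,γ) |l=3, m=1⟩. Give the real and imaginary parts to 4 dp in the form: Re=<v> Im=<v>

Re=0.2458 Im=-0.3851

Split into d^3_{-2,1}(β=1.4771) × two z-phases.
c=cos(1.4771/2)=0.739445, s=sin(1.4771/2)=0.673216; N=√[1·120·24·2]=75.894664
k∈{3,4} keeps every argument non-negative
  k=3: (−1)^0·75.8947/(12)·0.7394^3·0.6732^3 = +0.780212
  k=4: (−1)^1·75.8947/(24)·0.7394^1·0.6732^5 = -0.323355
d^3_{-2,1}(1.4771) = +0.780212 -0.323355 = +0.456857
D = (+0.922771-0.385348i)·(+0.456857)·(+0.821363-0.570406i) = +0.245846-0.385069i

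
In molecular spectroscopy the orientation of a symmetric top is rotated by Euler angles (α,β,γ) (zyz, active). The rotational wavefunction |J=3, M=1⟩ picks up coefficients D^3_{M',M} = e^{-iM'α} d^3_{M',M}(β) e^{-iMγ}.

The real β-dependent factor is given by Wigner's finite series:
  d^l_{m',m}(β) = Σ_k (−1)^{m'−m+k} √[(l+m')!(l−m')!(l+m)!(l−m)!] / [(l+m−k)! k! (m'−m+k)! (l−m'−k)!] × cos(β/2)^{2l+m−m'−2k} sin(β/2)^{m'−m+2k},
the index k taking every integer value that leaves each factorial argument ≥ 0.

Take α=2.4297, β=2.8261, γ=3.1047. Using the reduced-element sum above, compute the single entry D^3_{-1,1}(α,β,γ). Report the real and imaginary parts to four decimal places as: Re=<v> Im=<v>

Re=0.5805 Im=-0.4646

Split into d^3_{-1,1}(β=2.8261) × two z-phases.
Half-angle: c=0.157093, s=0.987584. N=√(2·24·24·2)=48.000000
Admissible k: 2..4 (factorial args all ≥0)
  k=2: (−1)^0·48.0000/(8)·0.1571^4·0.9876^2 = +0.003564
  k=3: (−1)^1·48.0000/(6)·0.1571^2·0.9876^4 = -0.187802
  k=4: (−1)^2·48.0000/(48)·0.1571^0·0.9876^6 = +0.927777
d^3_{-1,1}(2.8261) = +0.003564 -0.187802 +0.927777 = +0.743540
Attach z-rotation phases: D = e^{-i(-1)(2.4297)}·(+0.743540)·e^{-i(1)(3.1047)} = +0.580487-0.464636i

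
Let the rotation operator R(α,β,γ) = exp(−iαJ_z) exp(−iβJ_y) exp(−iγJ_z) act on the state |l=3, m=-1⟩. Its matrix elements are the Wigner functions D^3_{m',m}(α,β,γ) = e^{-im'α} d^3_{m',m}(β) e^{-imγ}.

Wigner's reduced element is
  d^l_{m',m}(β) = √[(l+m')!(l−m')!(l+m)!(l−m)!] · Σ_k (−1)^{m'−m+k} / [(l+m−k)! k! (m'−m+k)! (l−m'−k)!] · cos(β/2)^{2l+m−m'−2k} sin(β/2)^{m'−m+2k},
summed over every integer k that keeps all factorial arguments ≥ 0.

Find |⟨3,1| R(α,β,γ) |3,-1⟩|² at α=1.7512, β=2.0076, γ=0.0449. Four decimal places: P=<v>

D^3_{1,-1}(1.7512,2.0076,0.0449) = e^{-i·1·1.7512}·d^3_{1,-1}(2.0076)·e^{-i·-1·0.0449}. Compute d first:
With c≡cos(β/2)=0.537101 and s≡sin(β/2)=0.843518, N=[24·2·2·24]^{1/2}=48.000000
The bounds max(0,m−m')=0 and min(l+m,l−m')=2 give 3 terms
  k=0: (−1)^2·48.0000/(8)·0.5371^4·0.8435^2 = +0.355274
  k=1: (−1)^3·48.0000/(6)·0.5371^2·0.8435^4 = -1.168367
  k=2: (−1)^4·48.0000/(48)·0.5371^0·0.8435^6 = +0.360219
d^3_{1,-1}(2.0076) = +0.355274 -1.168367 +0.360219 = -0.452874
|D^3_{1,-1}|² = |d^3_{1,-1}(β)|² = (-0.452874)² = 0.205095 (the z-rotation phases have unit modulus)

P=0.2051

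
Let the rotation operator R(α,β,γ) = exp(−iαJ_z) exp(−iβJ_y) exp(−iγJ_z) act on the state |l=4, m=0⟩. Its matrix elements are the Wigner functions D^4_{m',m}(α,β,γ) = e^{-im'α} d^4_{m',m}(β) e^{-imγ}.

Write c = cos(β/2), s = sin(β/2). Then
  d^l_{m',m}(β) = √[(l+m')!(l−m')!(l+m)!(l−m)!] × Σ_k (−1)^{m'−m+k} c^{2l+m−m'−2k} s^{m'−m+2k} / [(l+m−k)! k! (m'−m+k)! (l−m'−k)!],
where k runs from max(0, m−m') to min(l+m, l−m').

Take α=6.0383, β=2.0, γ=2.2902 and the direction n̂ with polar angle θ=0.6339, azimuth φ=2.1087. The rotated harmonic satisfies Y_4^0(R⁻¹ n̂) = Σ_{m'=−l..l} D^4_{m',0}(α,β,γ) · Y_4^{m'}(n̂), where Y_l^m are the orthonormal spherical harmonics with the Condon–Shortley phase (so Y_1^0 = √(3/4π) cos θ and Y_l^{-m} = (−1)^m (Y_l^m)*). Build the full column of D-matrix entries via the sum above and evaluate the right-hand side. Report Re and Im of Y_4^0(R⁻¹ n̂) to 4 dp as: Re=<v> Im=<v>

Need the full column D^4_{m',0} for m'=−4..4 at α=6.0383, β=2.0, γ=2.2902.
cos(β/2)=0.540302, sin(β/2)=0.841471
d^4_{-4,0}: single k=4 term ⇒ +0.357481;  D = +0.199261-0.296796i
d^4_{-3,0}: k∈[3..4] ⇒ +0.324613 -0.787354 = -0.462742;  D = -0.343383+0.310190i
d^4_{-2,0}: k∈[2..4] ⇒ +0.167117 -1.080921 +0.983173 = +0.069369;  D = +0.061214-0.032633i
d^4_{-1,0}: k∈[1..4] ⇒ +0.050584 -0.736152 +1.785552 -0.721815 = +0.378168;  D = +0.366886-0.091685i
d^4_{0,0}: k∈[0..4] ⇒ +0.007263 -0.281851 +1.538177 -1.658168 +0.251370 = -0.143209;  D = -0.143209+0.000000i
d^4_{1,0}: k∈[0..3] ⇒ -0.050584 +0.736152 -1.785552 +0.721815 = -0.378168;  D = -0.366886-0.091685i
d^4_{2,0}: k∈[0..2] ⇒ +0.167117 -1.080921 +0.983173 = +0.069369;  D = +0.061214+0.032633i
d^4_{3,0}: k∈[0..1] ⇒ -0.324613 +0.787354 = +0.462742;  D = +0.343383+0.310190i
d^4_{4,0}: single k=0 term ⇒ +0.357481;  D = +0.199261+0.296796i
Y_4^{m'}(θ=0.6339,φ=2.1087) and Σ D·Y over m':
  (+0.1993-0.2968i)·(-0.0299-0.0455i)  (-0.3434+0.3102i)·(+0.2094-0.0090i)  (+0.0612-0.0326i)·(-0.1976+0.3660i)  (+0.3669-0.0917i)·(-0.1786-0.2994i)  (-0.1432+0.0000i)·(-0.1825+0.0000i)  (-0.3669-0.0917i)·(+0.1786-0.2994i)  (+0.0612+0.0326i)·(-0.1976-0.3660i)  (+0.3434+0.3102i)·(-0.2094-0.0090i)  (+0.1993+0.2968i)·(-0.0299+0.0455i)
Y_4^0(R⁻¹ n̂) = -0.337285+0.000000i

Re=-0.3373 Im=0.0000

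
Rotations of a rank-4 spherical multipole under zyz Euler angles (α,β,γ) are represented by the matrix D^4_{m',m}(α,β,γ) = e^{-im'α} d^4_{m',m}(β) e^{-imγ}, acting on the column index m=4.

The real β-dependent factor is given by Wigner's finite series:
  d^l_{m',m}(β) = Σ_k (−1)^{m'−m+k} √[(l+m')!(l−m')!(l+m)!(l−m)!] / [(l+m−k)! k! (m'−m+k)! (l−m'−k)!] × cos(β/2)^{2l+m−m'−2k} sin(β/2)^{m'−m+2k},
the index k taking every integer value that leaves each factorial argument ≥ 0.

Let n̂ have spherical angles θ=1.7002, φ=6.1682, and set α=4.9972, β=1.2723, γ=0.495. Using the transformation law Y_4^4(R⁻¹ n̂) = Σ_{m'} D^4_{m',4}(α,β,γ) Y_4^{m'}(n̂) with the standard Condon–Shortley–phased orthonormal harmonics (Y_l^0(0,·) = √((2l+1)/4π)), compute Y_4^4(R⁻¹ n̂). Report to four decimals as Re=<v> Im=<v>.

Re=-0.3471 Im=-0.0513

Need the full column D^4_{m',4} for m'=−4..4 at α=4.9972, β=1.2723, γ=0.495.
cos(β/2)=0.804389, sin(β/2)=0.594103
d^4_{-4,4}: single k=8 term ⇒ +0.015520;  D = +0.010350-0.011565i
d^4_{-3,4}: single k=7 term ⇒ +0.059435;  D = +0.053641+0.025597i
d^4_{-2,4}: single k=6 term ⇒ +0.150550;  D = -0.024048+0.148617i
d^4_{-1,4}: single k=5 term ⇒ +0.288271;  D = -0.286044+0.035766i
d^4_{0,4}: single k=4 term ⇒ +0.436376;  D = -0.173625-0.400347i
d^4_{1,4}: single k=3 term ⇒ +0.528457;  D = +0.406217-0.338016i
d^4_{2,4}: single k=2 term ⇒ +0.505940;  D = +0.419851+0.282313i
d^4_{3,4}: single k=1 term ⇒ +0.366159;  D = -0.110709+0.349021i
d^4_{4,4}: single k=0 term ⇒ +0.175279;  D = -0.175235-0.003917i
Y_4^{m'}(θ=1.7002,φ=6.1682) and Σ D·Y over m':
  (+0.0104-0.0116i)·(+0.3834+0.1900i)  (+0.0536+0.0256i)·(-0.1482-0.0533i)  (-0.0240+0.1486i)·(-0.2830-0.0662i)  (-0.2860+0.0358i)·(+0.1734+0.0200i)  (-0.1736-0.4003i)·(+0.2655+0.0000i)  (+0.4062-0.3380i)·(-0.1734+0.0200i)  (+0.4199+0.2823i)·(-0.2830+0.0662i)  (-0.1107+0.3490i)·(+0.1482-0.0533i)  (-0.1752-0.0039i)·(+0.3834-0.1900i)
Y_4^4(R⁻¹ n̂) = -0.347124-0.051320i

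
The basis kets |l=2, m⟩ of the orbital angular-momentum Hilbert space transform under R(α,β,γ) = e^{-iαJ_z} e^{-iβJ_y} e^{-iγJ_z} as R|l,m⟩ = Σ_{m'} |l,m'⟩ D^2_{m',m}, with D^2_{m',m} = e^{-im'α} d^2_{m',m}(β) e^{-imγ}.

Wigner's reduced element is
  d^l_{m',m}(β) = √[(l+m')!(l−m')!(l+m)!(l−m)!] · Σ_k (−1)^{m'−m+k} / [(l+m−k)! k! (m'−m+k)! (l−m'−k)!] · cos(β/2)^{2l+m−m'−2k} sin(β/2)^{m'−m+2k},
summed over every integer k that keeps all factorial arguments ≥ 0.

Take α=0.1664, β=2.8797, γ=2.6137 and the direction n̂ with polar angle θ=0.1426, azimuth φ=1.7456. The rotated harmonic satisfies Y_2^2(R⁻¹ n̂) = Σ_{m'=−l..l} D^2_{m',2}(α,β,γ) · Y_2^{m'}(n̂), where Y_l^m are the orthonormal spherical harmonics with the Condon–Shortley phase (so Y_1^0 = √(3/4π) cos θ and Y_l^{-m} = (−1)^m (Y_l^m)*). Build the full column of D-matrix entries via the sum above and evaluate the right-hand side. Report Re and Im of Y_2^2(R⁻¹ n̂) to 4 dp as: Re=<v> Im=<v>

Re=0.0329 Im=0.0013

Need the full column D^2_{m',2} for m'=−2..2 at α=0.1664, β=2.8797, γ=2.6137.
cos(β/2)=0.130572, sin(β/2)=0.991439
d^2_{-2,2}: single k=4 term ⇒ +0.966192;  D = +0.175078+0.950197i
d^2_{-1,2}: single k=3 term ⇒ +0.254495;  D = +0.086934+0.239187i
d^2_{0,2}: single k=2 term ⇒ +0.041050;  D = +0.020219+0.035725i
d^2_{1,2}: single k=1 term ⇒ +0.004414;  D = +0.002780+0.003428i
d^2_{2,2}: single k=0 term ⇒ +0.000291;  D = +0.000218+0.000192i
Y_2^{m'}(θ=0.1426,φ=1.7456) and Σ D·Y over m':
  (+0.1751+0.9502i)·(-0.0073+0.0027i)  (+0.0869+0.2392i)·(-0.0189-0.1070i)  (+0.0202+0.0357i)·(+0.6117+0.0000i)  (+0.0028+0.0034i)·(+0.0189-0.1070i)  (+0.0002+0.0002i)·(-0.0073-0.0027i)
Y_2^2(R⁻¹ n̂) = +0.032918+0.001296i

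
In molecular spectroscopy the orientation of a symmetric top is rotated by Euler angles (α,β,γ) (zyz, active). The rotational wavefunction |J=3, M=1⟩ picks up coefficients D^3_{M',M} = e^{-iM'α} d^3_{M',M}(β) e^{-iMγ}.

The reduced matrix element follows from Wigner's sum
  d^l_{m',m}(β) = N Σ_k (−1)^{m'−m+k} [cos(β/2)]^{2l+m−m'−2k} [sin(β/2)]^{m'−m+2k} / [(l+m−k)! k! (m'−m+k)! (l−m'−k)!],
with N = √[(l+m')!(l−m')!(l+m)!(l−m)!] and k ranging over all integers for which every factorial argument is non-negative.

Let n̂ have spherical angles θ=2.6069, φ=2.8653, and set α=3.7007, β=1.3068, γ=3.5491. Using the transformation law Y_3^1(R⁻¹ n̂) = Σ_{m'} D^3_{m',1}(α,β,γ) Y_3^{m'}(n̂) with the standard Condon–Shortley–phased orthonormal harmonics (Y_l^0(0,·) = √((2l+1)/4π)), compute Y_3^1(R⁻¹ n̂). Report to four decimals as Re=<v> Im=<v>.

Re=-0.2120 Im=0.2171

Need the full column D^3_{m',1} for m'=−3..3 at α=3.7007, β=1.3068, γ=3.5491.
cos(β/2)=0.794022, sin(β/2)=0.607890
d^3_{-3,1}: single k=4 term ⇒ +0.333433;  D = +0.098849+0.318444i
d^3_{-2,1}: k∈[3..4] ⇒ +0.711215 -0.208428 = +0.502787;  D = -0.381063-0.328003i
d^3_{-1,1}: k∈[2..4] ⇒ +0.881312 -0.688737 +0.050460 = +0.243035;  D = +0.240248+0.036703i
d^3_{0,1}: k∈[1..3] ⇒ +0.664625 -1.168646 +0.228321 = -0.275699;  D = +0.253123-0.109266i
d^3_{1,1}: k∈[0..2] ⇒ +0.250607 -1.175083 +0.516553 = -0.407923;  D = -0.231737+0.335707i
d^3_{2,1}: k∈[0..1] ⇒ -0.606717 +0.711215 = +0.104498;  D = -0.004709+0.104392i
d^3_{3,1}: single k=0 term ⇒ +0.568885;  D = -0.279717-0.495367i
Y_3^{m'}(θ=2.6069,φ=2.8653) and Σ D·Y over m':
  (+0.0988+0.3184i)·(-0.0373-0.0407i)  (-0.3811-0.3280i)·(-0.1944-0.1199i)  (+0.2402+0.0367i)·(-0.4280-0.1214i)  (+0.2531-0.1093i)·(-0.2253+0.0000i)  (-0.2317+0.3357i)·(+0.4280-0.1214i)  (-0.0047+0.1044i)·(-0.1944+0.1199i)  (-0.2797-0.4954i)·(+0.0373-0.0407i)
Y_3^1(R⁻¹ n̂) = -0.212029+0.217141i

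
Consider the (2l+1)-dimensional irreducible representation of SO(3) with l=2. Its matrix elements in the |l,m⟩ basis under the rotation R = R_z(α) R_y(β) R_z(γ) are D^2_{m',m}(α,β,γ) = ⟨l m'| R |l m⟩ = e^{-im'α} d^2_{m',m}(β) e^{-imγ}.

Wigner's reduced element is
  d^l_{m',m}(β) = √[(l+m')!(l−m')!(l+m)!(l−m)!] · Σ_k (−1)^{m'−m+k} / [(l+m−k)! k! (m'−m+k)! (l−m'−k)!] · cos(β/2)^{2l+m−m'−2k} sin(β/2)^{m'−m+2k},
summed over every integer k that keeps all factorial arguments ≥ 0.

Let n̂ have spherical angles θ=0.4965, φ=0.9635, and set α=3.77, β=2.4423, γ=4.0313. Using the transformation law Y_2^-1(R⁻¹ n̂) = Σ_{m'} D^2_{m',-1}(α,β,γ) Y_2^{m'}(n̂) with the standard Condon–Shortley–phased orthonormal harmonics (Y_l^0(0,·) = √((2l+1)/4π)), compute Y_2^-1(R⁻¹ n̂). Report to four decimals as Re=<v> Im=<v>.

Re=-0.1943 Im=-0.0547

Need the full column D^2_{m',-1} for m'=−2..2 at α=3.77, β=2.4423, γ=4.0313.
cos(β/2)=0.342566, sin(β/2)=0.939494
d^2_{-2,-1}: single k=1 term ⇒ +0.075536;  D = +0.041125-0.063360i
d^2_{-1,-1}: k∈[0..1] ⇒ +0.013771 -0.310740 = -0.296968;  D = -0.015638-0.296556i
d^2_{0,-1}: k∈[0..1] ⇒ -0.092513 +0.695827 = +0.603314;  D = -0.379871-0.468707i
d^2_{1,-1}: k∈[0..1] ⇒ +0.310740 -0.779069 = -0.468329;  D = -0.452432-0.120987i
d^2_{2,-1}: single k=0 term ⇒ -0.568140;  D = +0.530285-0.203915i
Y_2^{m'}(θ=0.4965,φ=0.9635) and Σ D·Y over m':
  (+0.0411-0.0634i)·(-0.0306-0.0821i)  (-0.0156-0.2966i)·(+0.1846-0.2657i)  (-0.3799-0.4687i)·(+0.4161+0.0000i)  (-0.4524-0.1210i)·(-0.1846-0.2657i)  (+0.5303-0.2039i)·(-0.0306+0.0821i)
Y_2^-1(R⁻¹ n̂) = -0.194273-0.054716i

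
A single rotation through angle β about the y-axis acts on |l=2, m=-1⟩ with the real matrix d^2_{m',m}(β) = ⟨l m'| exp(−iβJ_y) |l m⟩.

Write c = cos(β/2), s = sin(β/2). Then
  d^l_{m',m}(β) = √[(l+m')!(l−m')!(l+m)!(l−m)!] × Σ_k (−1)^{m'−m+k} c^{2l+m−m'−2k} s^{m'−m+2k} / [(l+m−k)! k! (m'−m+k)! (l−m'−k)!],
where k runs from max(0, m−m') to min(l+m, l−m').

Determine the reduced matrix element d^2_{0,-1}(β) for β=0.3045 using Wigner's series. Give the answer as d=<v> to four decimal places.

d^2_{0,-1}(β=0.3045) via Wigner's sum:
c=cos(0.3045/2)=0.988432, s=sin(0.3045/2)=0.151662; N=√[2·2·1·6]=4.898979
k∈{0,1} keeps every argument non-negative
  k=0: (−1)^1·4.8990/(2)·0.9884^3·0.1517^1 = -0.358752
  k=1: (−1)^2·4.8990/(2)·0.9884^1·0.1517^3 = +0.008446
d^2_{0,-1}(0.3045) = -0.358752 +0.008446 = -0.350306

d=-0.3503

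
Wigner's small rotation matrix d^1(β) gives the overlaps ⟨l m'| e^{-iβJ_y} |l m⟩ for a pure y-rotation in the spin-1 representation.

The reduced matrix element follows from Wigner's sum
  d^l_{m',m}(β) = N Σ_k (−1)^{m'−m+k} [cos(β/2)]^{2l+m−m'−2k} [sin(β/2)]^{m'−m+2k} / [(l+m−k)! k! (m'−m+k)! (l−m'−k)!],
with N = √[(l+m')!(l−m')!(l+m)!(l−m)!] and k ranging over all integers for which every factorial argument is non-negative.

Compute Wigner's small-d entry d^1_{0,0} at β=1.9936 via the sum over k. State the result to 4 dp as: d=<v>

d=-0.4103

d^1_{0,0}(β=1.9936) via Wigner's sum:
With c≡cos(β/2)=0.542992 and s≡sin(β/2)=0.839738, N=[1·1·1·1]^{1/2}=1.000000
k∈{0,1} keeps every argument non-negative
  k=0: (−1)^0·1.0000/(1)·0.5430^2·0.8397^0 = +0.294841
  k=1: (−1)^1·1.0000/(1)·0.5430^0·0.8397^2 = -0.705159
d^1_{0,0}(1.9936) = +0.294841 -0.705159 = -0.410319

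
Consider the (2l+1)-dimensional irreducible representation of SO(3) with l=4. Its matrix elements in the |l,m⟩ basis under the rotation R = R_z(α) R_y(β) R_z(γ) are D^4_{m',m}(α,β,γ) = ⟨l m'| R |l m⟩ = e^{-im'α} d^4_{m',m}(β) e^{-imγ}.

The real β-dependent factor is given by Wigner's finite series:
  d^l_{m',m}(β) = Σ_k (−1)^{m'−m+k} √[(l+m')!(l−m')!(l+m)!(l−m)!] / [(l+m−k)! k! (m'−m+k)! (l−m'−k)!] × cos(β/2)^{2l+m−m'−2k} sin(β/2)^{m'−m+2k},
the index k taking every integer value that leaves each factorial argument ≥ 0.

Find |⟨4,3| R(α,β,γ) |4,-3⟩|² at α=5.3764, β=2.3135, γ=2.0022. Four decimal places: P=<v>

D^4_{3,-3}(5.3764,2.3135,2.0022) = e^{-i·3·5.3764}·d^4_{3,-3}(2.3135)·e^{-i·-3·2.0022}. Compute d first:
Half-angle: c=0.402317, s=0.915500. N=√(5040·1·1·5040)=5040.000000
Admissible k: 0..1 (factorial args all ≥0)
  k=0: (−1)^6·5040.0000/(720)·0.4023^2·0.9155^6 = +0.667093
  k=1: (−1)^7·5040.0000/(5040)·0.4023^0·0.9155^8 = -0.493479
d^4_{3,-3}(2.3135) = +0.667093 -0.493479 = +0.173614
|D^4_{3,-3}|² = |d^4_{3,-3}(β)|² = (+0.173614)² = 0.030142 (the z-rotation phases have unit modulus)

P=0.0301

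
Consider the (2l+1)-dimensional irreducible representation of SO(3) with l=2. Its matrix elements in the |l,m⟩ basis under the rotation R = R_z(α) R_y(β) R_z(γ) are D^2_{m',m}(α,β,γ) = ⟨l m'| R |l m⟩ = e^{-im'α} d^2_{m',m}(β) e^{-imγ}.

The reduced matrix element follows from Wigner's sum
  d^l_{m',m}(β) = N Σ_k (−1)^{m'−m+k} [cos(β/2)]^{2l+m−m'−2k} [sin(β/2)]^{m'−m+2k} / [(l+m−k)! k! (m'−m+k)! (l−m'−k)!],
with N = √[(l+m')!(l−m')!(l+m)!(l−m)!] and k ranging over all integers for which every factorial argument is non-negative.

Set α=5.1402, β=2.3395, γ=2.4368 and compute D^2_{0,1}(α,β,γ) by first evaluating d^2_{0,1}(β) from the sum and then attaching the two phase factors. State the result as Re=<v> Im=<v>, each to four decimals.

Re=0.4662 Im=0.3965

D^2_{0,1}(5.1402,2.3395,2.4368) = e^{-i·0·5.1402}·d^2_{0,1}(2.3395)·e^{-i·1·2.4368}. Compute d first:
c=cos(2.3395/2)=0.390382, s=sin(2.3395/2)=0.920653; N=√[2·2·6·1]=4.898979
k∈{1,2} keeps every argument non-negative
  k=1: (−1)^0·4.8990/(2)·0.3904^3·0.9207^1 = +0.134165
  k=2: (−1)^1·4.8990/(2)·0.3904^1·0.9207^3 = -0.746197
d^2_{0,1}(2.3395) = +0.134165 -0.746197 = -0.612031
D = (+1.000000+0.000000i)·(-0.612031)·(-0.761746-0.647876i) = +0.466212+0.396520i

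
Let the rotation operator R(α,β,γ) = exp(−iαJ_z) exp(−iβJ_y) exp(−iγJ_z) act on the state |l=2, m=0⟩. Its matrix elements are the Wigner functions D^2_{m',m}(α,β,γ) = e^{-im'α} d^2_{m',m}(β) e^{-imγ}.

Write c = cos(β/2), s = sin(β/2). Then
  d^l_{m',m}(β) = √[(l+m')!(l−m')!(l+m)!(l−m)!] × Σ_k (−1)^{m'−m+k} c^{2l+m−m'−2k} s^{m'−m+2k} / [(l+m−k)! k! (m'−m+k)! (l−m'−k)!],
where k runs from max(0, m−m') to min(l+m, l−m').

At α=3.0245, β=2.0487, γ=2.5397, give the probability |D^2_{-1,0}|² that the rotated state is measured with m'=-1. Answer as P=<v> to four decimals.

First d^2_{-1,0}(β=2.0487), then the phase factors e^{-i(-1)α} and e^{-i(0)γ}:
Half-angle: c=0.519654, s=0.854377. N=√(1·6·2·2)=4.898979
Admissible k: 1..2 (factorial args all ≥0)
  k=1: (−1)^0·4.8990/(2)·0.5197^3·0.8544^1 = +0.293676
  k=2: (−1)^1·4.8990/(2)·0.5197^1·0.8544^3 = -0.793850
d^2_{-1,0}(2.0487) = +0.293676 -0.793850 = -0.500173
|D^2_{-1,0}|² = |d^2_{-1,0}(β)|² = (-0.500173)² = 0.250173 (the z-rotation phases have unit modulus)

P=0.2502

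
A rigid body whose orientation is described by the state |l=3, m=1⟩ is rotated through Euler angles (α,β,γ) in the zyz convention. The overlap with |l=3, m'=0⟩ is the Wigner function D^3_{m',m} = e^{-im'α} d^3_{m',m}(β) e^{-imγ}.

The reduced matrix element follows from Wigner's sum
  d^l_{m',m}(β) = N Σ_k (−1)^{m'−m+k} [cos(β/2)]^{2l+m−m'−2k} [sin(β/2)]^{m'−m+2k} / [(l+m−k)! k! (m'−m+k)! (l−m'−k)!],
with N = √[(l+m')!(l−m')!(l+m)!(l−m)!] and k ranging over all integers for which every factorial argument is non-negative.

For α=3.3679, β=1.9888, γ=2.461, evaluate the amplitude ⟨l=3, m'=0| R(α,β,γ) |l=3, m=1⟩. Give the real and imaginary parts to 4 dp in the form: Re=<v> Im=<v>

Split into d^3_{0,1}(β=1.9888) × two z-phases.
With c≡cos(β/2)=0.545006 and s≡sin(β/2)=0.838432, N=[6·6·24·2]^{1/2}=41.569219
The bounds max(0,m−m')=1 and min(l+m,l−m')=3 give 3 terms
  k=1: (−1)^0·41.5692/(12)·0.5450^5·0.8384^1 = +0.139658
  k=2: (−1)^1·41.5692/(4)·0.5450^3·0.8384^3 = -0.991561
  k=3: (−1)^2·41.5692/(12)·0.5450^1·0.8384^5 = +0.782225
d^3_{0,1}(1.9888) = +0.139658 -0.991561 +0.782225 = -0.069679
D = (+1.000000+0.000000i)·(-0.069679)·(-0.777200-0.629254i) = +0.054154+0.043846i

Re=0.0542 Im=0.0438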